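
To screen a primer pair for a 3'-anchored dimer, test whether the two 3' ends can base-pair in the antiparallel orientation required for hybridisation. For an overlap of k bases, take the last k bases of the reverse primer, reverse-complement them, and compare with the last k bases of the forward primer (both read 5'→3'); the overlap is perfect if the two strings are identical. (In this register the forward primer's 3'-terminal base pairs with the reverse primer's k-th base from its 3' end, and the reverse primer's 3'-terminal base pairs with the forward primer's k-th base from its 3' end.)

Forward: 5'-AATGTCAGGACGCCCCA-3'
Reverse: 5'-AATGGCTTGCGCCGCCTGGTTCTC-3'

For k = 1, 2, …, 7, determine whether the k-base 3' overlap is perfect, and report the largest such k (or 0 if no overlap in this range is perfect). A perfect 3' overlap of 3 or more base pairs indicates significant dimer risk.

Longest perfect overlap: 0 complementary base pairs; below the dimer-risk threshold (threshold 3).

Last 7 bases (5'→3') — forward …CGCCCCA, reverse …GGTTCTC.
Reverse complement of the reverse primer's last 7 bases: GAGAACC; its first k bases are the reverse complement of the reverse primer's last k bases, so a perfect k-base overlap needs the forward primer's last k bases to equal them.
Comparing (forward last k vs required): k=1: A vs G ✗; k=2: CA vs GA ✗; k=3: CCA vs GAG ✗; k=4: CCCA vs GAGA ✗; k=5: CCCCA vs GAGAA ✗; k=6: GCCCCA vs GAGAAC ✗; k=7: CGCCCCA vs GAGAACC ✗.
No overlap length from 1 to 7 is perfect, so the longest perfect 3' overlap is 0.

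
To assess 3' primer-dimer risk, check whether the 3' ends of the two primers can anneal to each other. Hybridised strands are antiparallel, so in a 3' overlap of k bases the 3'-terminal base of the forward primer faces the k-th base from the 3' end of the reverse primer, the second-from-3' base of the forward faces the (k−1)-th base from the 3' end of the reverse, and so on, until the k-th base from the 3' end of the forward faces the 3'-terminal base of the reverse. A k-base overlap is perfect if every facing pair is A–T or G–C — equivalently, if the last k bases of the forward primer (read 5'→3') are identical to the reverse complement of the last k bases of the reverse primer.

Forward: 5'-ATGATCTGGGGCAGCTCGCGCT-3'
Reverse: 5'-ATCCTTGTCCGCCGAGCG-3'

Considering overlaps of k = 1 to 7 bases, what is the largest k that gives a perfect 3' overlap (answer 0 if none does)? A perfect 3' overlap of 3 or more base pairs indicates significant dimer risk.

Longest perfect overlap: 4 complementary base pairs; significant dimer risk (threshold 3).

Last 7 bases (5'→3') — forward …TCGCGCT, reverse …CCGAGCG.
Reverse complement of the reverse primer's last 7 bases: CGCTCGG; its first k bases are the reverse complement of the reverse primer's last k bases, so a perfect k-base overlap needs the forward primer's last k bases to equal them.
Comparing (forward last k vs required): k=1: T vs C ✗; k=2: CT vs CG ✗; k=3: GCT vs CGC ✗; k=4: CGCT vs CGCT ✓; k=5: GCGCT vs CGCTC ✗; k=6: CGCGCT vs CGCTCG ✗; k=7: TCGCGCT vs CGCTCGG ✗.
Only k = 4 is perfect, so the longest perfect 3' overlap is 4.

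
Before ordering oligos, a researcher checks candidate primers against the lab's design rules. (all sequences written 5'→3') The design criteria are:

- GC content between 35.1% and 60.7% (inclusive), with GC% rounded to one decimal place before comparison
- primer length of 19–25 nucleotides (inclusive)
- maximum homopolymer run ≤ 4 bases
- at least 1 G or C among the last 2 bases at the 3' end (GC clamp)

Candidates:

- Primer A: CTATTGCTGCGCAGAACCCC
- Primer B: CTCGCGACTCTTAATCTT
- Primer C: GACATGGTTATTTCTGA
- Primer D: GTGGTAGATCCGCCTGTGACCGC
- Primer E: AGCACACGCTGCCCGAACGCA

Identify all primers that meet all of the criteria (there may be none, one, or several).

Primer A (20 nt, A=4 T=4 G=4 C=8): GC 12/20 = 60.0% ✓; length 20 ✓; longest run = 4 ✓; 3' end CC has 2 G/C ✓ — passes.
Primer B (18 nt, A=3 T=7 G=2 C=6): GC 8/18 = 44.4% ✓; length 18, outside 19–25 ✗; longest run = 2 ✓; 3' end TT has 0 G/C, need ≥1 ✗ — fails.
Primer C (17 nt, A=4 T=7 G=4 C=2): GC 6/17 = 35.3% ✓; length 17, outside 19–25 ✗; longest run = 3 ✓; 3' end GA has 1 G/C ✓ — fails.
Primer D (23 nt, A=3 T=5 G=8 C=7): GC 15/23 = 65.2%, outside 35.1–60.7% ✗; length 23 ✓; longest run = 2 ✓; 3' end GC has 2 G/C ✓ — fails.
Primer E (21 nt, A=6 T=1 G=5 C=9): GC 14/21 = 66.7%, outside 35.1–60.7% ✗; length 21 ✓; longest run = 3 ✓; 3' end CA has 1 G/C ✓ — fails.

Primer A only.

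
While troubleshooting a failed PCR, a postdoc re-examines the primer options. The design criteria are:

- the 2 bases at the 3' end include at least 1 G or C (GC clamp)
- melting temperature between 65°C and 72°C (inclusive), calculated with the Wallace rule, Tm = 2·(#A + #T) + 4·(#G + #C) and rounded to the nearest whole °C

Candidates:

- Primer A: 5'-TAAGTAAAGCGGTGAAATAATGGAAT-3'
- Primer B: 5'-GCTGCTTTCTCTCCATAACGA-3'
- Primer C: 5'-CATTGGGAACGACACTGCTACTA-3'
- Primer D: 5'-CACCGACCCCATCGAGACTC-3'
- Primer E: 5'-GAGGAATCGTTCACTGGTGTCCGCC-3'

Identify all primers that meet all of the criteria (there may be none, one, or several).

Primer A (26 nt, A=12 T=6 G=7 C=1): 3' end AT has 0 G/C, need ≥1 ✗; Tm = 2·18 + 4·8 = 68°C ✓ — fails.
Primer B (21 nt, A=4 T=7 G=3 C=7): 3' end GA has 1 G/C ✓; Tm = 2·11 + 4·10 = 62°C, outside 65–72°C ✗ — fails.
Primer C (23 nt, A=7 T=5 G=5 C=6): 3' end TA has 0 G/C, need ≥1 ✗; Tm = 2·12 + 4·11 = 68°C ✓ — fails.
Primer D (20 nt, A=5 T=2 G=3 C=10): 3' end TC has 1 G/C ✓; Tm = 2·7 + 4·13 = 66°C ✓ — passes.
Primer E (25 nt, A=4 T=6 G=8 C=7): 3' end CC has 2 G/C ✓; Tm = 2·10 + 4·15 = 80°C, outside 65–72°C ✗ — fails.

Primer D only.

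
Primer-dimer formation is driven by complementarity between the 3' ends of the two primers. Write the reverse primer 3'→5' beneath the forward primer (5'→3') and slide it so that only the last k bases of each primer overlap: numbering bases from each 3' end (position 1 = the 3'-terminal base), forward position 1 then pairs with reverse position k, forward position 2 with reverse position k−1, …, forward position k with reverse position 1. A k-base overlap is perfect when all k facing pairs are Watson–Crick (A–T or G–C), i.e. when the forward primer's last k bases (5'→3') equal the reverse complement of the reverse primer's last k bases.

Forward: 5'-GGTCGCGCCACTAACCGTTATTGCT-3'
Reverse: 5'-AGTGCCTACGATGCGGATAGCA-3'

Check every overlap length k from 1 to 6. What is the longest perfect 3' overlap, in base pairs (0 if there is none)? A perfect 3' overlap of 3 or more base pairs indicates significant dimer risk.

Last 6 bases (5'→3') — forward …ATTGCT, reverse …ATAGCA.
Reverse complement of the reverse primer's last 6 bases: TGCTAT; its first k bases are the reverse complement of the reverse primer's last k bases, so a perfect k-base overlap needs the forward primer's last k bases to equal them.
Comparing (forward last k vs required): k=1: T vs T ✓; k=2: CT vs TG ✗; k=3: GCT vs TGC ✗; k=4: TGCT vs TGCT ✓; k=5: TTGCT vs TGCTA ✗; k=6: ATTGCT vs TGCTAT ✗.
Perfect overlaps at k = 1, 4; the largest is 4.

Longest perfect overlap: 4 complementary base pairs; significant dimer risk (threshold 3).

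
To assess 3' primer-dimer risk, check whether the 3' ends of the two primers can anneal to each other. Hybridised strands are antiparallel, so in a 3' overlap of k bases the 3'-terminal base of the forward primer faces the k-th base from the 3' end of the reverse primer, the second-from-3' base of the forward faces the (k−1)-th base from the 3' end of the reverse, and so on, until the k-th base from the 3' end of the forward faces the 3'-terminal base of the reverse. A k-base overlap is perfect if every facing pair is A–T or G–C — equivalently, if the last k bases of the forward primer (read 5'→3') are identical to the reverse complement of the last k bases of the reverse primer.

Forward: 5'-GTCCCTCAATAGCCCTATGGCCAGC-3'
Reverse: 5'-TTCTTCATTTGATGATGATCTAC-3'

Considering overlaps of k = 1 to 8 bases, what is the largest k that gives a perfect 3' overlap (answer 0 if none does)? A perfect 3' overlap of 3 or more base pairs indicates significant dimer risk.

Longest perfect overlap: 0 complementary base pairs; below the dimer-risk threshold (threshold 3).

Last 8 bases (5'→3') — forward …TGGCCAGC, reverse …TGATCTAC.
Reverse complement of the reverse primer's last 8 bases: GTAGATCA; its first k bases are the reverse complement of the reverse primer's last k bases, so a perfect k-base overlap needs the forward primer's last k bases to equal them.
Comparing (forward last k vs required): k=1: C vs G ✗; k=2: GC vs GT ✗; k=3: AGC vs GTA ✗; k=4: CAGC vs GTAG ✗; k=5: CCAGC vs GTAGA ✗; k=6: GCCAGC vs GTAGAT ✗; k=7: GGCCAGC vs GTAGATC ✗; k=8: TGGCCAGC vs GTAGATCA ✗.
No overlap length from 1 to 8 is perfect, so the longest perfect 3' overlap is 0.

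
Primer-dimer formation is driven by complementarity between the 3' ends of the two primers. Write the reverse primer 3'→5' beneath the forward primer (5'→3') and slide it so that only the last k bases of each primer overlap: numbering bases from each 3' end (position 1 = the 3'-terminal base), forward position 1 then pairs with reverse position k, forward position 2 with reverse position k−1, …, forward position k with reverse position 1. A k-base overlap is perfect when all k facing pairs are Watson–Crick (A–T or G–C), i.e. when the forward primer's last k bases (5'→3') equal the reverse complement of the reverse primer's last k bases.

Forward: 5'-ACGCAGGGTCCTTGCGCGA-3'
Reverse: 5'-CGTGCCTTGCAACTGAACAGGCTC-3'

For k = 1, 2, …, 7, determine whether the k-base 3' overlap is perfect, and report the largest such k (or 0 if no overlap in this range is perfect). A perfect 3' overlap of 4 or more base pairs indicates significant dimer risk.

Last 7 bases (5'→3') — forward …TGCGCGA, reverse …CAGGCTC.
Reverse complement of the reverse primer's last 7 bases: GAGCCTG; its first k bases are the reverse complement of the reverse primer's last k bases, so a perfect k-base overlap needs the forward primer's last k bases to equal them.
Comparing (forward last k vs required): k=1: A vs G ✗; k=2: GA vs GA ✓; k=3: CGA vs GAG ✗; k=4: GCGA vs GAGC ✗; k=5: CGCGA vs GAGCC ✗; k=6: GCGCGA vs GAGCCT ✗; k=7: TGCGCGA vs GAGCCTG ✗.
Only k = 2 is perfect, so the longest perfect 3' overlap is 2.

Longest perfect overlap: 2 complementary base pairs; below the dimer-risk threshold (threshold 4).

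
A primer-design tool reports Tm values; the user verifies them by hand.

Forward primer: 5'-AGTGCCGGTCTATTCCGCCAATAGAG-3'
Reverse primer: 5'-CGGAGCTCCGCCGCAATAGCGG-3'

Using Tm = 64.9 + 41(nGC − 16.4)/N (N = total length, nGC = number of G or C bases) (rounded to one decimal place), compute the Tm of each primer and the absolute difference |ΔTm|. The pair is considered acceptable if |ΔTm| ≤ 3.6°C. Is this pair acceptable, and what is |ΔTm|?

|ΔTm| = 3.1°C; the pair is acceptable.

Forward: G+C = 14, N = 26 → Tm = 64.9 + 41·(14 − 16.4)/26 = 61.1°C.
Reverse: G+C = 16, N = 22 → Tm = 64.9 + 41·(16 − 16.4)/22 = 64.2°C.
|ΔTm| = |61.1 − 64.2| = 3.1°C, ≤ 3.6°C.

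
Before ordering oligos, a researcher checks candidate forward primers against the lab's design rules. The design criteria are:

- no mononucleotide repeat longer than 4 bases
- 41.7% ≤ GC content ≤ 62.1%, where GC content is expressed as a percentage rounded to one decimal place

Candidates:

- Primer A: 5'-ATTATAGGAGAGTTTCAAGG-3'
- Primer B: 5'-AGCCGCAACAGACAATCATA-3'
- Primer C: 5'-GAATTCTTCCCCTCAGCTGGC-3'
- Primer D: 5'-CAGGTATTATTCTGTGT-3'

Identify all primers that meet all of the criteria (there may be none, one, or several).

Primer A (20 nt, A=7 T=6 G=6 C=1): longest run = 3 ✓; GC 7/20 = 35.0%, outside 41.7–62.1% ✗ — fails.
Primer B (20 nt, A=9 T=2 G=3 C=6): longest run = 2 ✓; GC 9/20 = 45.0% ✓ — passes.
Primer C (21 nt, A=3 T=6 G=4 C=8): longest run = 4 ✓; GC 12/21 = 57.1% ✓ — passes.
Primer D (17 nt, A=3 T=8 G=4 C=2): longest run = 2 ✓; GC 6/17 = 35.3%, outside 41.7–62.1% ✗ — fails.

Primer B and Primer C.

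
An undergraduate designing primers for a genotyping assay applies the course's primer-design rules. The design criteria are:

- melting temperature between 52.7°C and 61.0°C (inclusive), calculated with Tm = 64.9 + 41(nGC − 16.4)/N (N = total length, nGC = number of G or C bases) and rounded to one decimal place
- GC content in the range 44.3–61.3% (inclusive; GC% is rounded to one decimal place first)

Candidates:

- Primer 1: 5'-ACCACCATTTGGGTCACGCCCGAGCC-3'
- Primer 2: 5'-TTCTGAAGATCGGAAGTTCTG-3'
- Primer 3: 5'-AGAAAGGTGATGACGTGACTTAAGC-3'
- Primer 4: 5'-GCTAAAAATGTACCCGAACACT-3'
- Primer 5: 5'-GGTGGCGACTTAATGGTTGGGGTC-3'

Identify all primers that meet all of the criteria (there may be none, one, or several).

Primer 5 only.

Primer 1 (26 nt, A=5 T=4 G=6 C=11): Tm = 64.9 + 41·(17 − 16.4)/26 = 65.8°C, outside 52.7–61.0°C ✗; GC 17/26 = 65.4%, outside 44.3–61.3% ✗ — fails.
Primer 2 (21 nt, A=5 T=7 G=6 C=3): Tm = 64.9 + 41·(9 − 16.4)/21 = 50.5°C, outside 52.7–61.0°C ✗; GC 9/21 = 42.9%, outside 44.3–61.3% ✗ — fails.
Primer 3 (25 nt, A=9 T=5 G=8 C=3): Tm = 64.9 + 41·(11 − 16.4)/25 = 56.0°C ✓; GC 11/25 = 44.0%, outside 44.3–61.3% ✗ — fails.
Primer 4 (22 nt, A=9 T=4 G=3 C=6): Tm = 64.9 + 41·(9 − 16.4)/22 = 51.1°C, outside 52.7–61.0°C ✗; GC 9/22 = 40.9%, outside 44.3–61.3% ✗ — fails.
Primer 5 (24 nt, A=3 T=7 G=11 C=3): Tm = 64.9 + 41·(14 − 16.4)/24 = 60.8°C ✓; GC 14/24 = 58.3% ✓ — passes.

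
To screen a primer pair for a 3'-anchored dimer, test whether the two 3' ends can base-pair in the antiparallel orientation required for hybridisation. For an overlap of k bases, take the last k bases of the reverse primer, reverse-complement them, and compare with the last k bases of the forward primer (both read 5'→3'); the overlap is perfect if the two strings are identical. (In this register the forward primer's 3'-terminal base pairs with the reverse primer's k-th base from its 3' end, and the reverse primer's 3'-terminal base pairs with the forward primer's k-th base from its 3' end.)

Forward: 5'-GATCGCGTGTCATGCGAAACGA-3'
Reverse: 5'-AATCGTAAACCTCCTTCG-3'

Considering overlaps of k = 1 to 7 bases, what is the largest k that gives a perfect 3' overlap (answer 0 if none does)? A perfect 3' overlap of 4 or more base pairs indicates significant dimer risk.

Longest perfect overlap: 3 complementary base pairs; below the dimer-risk threshold (threshold 4).

Last 7 bases (5'→3') — forward …GAAACGA, reverse …TCCTTCG.
Reverse complement of the reverse primer's last 7 bases: CGAAGGA; its first k bases are the reverse complement of the reverse primer's last k bases, so a perfect k-base overlap needs the forward primer's last k bases to equal them.
Comparing (forward last k vs required): k=1: A vs C ✗; k=2: GA vs CG ✗; k=3: CGA vs CGA ✓; k=4: ACGA vs CGAA ✗; k=5: AACGA vs CGAAG ✗; k=6: AAACGA vs CGAAGG ✗; k=7: GAAACGA vs CGAAGGA ✗.
Only k = 3 is perfect, so the longest perfect 3' overlap is 3.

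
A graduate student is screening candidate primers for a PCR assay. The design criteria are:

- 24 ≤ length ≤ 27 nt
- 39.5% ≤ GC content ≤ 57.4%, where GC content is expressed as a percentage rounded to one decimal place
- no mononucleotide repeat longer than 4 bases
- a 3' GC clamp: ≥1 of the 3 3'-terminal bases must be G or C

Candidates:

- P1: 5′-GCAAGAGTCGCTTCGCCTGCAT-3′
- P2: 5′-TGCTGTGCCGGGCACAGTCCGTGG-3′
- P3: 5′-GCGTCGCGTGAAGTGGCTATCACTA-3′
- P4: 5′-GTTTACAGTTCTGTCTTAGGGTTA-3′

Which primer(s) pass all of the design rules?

P1 (22 nt, A=4 T=5 G=6 C=7): length 22, outside 24–27 ✗; GC 13/22 = 59.1%, outside 39.5–57.4% ✗; longest run = 2 ✓; 3' end CAT has 1 G/C ✓ — fails.
P2 (24 nt, A=2 T=5 G=10 C=7): length 24 ✓; GC 17/24 = 70.8%, outside 39.5–57.4% ✗; longest run = 3 ✓; 3' end TGG has 2 G/C ✓ — fails.
P3 (25 nt, A=5 T=6 G=8 C=6): length 25 ✓; GC 14/25 = 56.0% ✓; longest run = 2 ✓; 3' end CTA has 1 G/C ✓ — passes.
P4 (24 nt, A=4 T=11 G=6 C=3): length 24 ✓; GC 9/24 = 37.5%, outside 39.5–57.4% ✗; longest run = 3 ✓; 3' end TTA has 0 G/C, need ≥1 ✗ — fails.

P3 only.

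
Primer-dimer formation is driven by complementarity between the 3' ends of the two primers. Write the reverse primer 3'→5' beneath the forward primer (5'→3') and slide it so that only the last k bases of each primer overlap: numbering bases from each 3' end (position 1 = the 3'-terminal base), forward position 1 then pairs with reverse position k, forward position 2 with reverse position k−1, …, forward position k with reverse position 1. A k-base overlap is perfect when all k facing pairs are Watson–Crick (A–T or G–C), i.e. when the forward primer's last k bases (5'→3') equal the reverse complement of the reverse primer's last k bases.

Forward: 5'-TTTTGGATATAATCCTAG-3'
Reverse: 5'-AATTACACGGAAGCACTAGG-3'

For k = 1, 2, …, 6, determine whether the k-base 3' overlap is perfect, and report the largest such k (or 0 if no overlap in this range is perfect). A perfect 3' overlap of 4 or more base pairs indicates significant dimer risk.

Longest perfect overlap: 5 complementary base pairs; significant dimer risk (threshold 4).

Last 6 bases (5'→3') — forward …TCCTAG, reverse …ACTAGG.
Reverse complement of the reverse primer's last 6 bases: CCTAGT; its first k bases are the reverse complement of the reverse primer's last k bases, so a perfect k-base overlap needs the forward primer's last k bases to equal them.
Comparing (forward last k vs required): k=1: G vs C ✗; k=2: AG vs CC ✗; k=3: TAG vs CCT ✗; k=4: CTAG vs CCTA ✗; k=5: CCTAG vs CCTAG ✓; k=6: TCCTAG vs CCTAGT ✗.
Only k = 5 is perfect, so the longest perfect 3' overlap is 5.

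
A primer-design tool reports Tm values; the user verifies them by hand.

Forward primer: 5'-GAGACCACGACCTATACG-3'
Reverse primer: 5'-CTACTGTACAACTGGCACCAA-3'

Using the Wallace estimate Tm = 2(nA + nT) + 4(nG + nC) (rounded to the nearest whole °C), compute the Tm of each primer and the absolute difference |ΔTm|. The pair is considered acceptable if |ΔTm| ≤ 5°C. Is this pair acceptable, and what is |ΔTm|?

Forward: A=6 T=2 G=4 C=6 → Tm = 2·8 + 4·10 = 56°C.
Reverse: A=7 T=4 G=3 C=7 → Tm = 2·11 + 4·10 = 62°C.
|ΔTm| = |56 − 62| = 6°C, > 5°C.

|ΔTm| = 6°C; the pair is not acceptable.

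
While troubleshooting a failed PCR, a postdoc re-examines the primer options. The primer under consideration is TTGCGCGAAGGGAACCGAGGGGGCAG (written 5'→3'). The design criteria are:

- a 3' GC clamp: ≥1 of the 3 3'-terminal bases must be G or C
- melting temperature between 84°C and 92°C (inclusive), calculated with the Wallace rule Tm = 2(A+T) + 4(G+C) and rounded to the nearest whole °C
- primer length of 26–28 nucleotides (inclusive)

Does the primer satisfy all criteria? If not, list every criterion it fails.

Meets all criteria.

Base counts: A=6, T=2, G=13, C=5 (length 26).
GC clamp: 3' end CAG has 2 G/C ✓
Tm: Tm = 2·8 + 4·18 = 88°C ✓
length: length 26 ✓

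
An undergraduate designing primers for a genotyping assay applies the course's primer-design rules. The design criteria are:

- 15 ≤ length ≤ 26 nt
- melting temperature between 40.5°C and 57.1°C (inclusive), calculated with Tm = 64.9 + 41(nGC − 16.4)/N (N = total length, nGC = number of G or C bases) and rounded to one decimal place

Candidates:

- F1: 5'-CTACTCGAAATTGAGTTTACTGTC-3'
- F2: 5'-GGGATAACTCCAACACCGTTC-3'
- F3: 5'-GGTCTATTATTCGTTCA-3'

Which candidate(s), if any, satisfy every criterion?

F1 (24 nt, A=6 T=9 G=4 C=5): length 24 ✓; Tm = 64.9 + 41·(9 − 16.4)/24 = 52.3°C ✓ — passes.
F2 (21 nt, A=6 T=4 G=4 C=7): length 21 ✓; Tm = 64.9 + 41·(11 − 16.4)/21 = 54.4°C ✓ — passes.
F3 (17 nt, A=3 T=8 G=3 C=3): length 17 ✓; Tm = 64.9 + 41·(6 − 16.4)/17 = 39.8°C, outside 40.5–57.1°C ✗ — fails.

F1 and F2.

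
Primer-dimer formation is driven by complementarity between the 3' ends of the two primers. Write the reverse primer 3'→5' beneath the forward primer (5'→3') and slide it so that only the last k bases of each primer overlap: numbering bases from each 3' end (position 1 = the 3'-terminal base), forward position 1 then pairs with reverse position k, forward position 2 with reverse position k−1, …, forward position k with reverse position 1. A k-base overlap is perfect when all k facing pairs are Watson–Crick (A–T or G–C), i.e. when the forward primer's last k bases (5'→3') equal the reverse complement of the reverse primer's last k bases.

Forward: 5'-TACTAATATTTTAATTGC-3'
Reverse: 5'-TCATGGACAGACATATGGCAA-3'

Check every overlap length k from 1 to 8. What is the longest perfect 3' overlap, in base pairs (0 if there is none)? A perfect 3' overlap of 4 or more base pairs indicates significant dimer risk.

Last 8 bases (5'→3') — forward …TTAATTGC, reverse …TATGGCAA.
Reverse complement of the reverse primer's last 8 bases: TTGCCATA; its first k bases are the reverse complement of the reverse primer's last k bases, so a perfect k-base overlap needs the forward primer's last k bases to equal them.
Comparing (forward last k vs required): k=1: C vs T ✗; k=2: GC vs TT ✗; k=3: TGC vs TTG ✗; k=4: TTGC vs TTGC ✓; k=5: ATTGC vs TTGCC ✗; k=6: AATTGC vs TTGCCA ✗; k=7: TAATTGC vs TTGCCAT ✗; k=8: TTAATTGC vs TTGCCATA ✗.
Only k = 4 is perfect, so the longest perfect 3' overlap is 4.

Longest perfect overlap: 4 complementary base pairs; significant dimer risk (threshold 4).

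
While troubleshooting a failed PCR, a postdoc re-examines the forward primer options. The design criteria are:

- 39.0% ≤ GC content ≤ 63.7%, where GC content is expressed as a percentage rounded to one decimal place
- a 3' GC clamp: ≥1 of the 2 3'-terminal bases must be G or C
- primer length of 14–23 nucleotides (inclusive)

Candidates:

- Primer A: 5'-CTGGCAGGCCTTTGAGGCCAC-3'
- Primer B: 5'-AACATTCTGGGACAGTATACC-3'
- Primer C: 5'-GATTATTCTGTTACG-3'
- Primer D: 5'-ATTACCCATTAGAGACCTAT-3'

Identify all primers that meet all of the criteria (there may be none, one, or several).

Primer A (21 nt, A=3 T=4 G=7 C=7): GC 14/21 = 66.7%, outside 39.0–63.7% ✗; 3' end AC has 1 G/C ✓; length 21 ✓ — fails.
Primer B (21 nt, A=7 T=5 G=4 C=5): GC 9/21 = 42.9% ✓; 3' end CC has 2 G/C ✓; length 21 ✓ — passes.
Primer C (15 nt, A=3 T=7 G=3 C=2): GC 5/15 = 33.3%, outside 39.0–63.7% ✗; 3' end CG has 2 G/C ✓; length 15 ✓ — fails.
Primer D (20 nt, A=7 T=6 G=2 C=5): GC 7/20 = 35.0%, outside 39.0–63.7% ✗; 3' end AT has 0 G/C, need ≥1 ✗; length 20 ✓ — fails.

Primer B only.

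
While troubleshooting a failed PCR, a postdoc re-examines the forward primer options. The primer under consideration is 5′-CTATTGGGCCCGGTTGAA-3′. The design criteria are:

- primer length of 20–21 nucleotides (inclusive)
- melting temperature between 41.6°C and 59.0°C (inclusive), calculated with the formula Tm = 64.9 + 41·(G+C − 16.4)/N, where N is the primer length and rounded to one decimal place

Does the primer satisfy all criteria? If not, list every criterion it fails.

Base counts: A=3, T=5, G=6, C=4 (length 18).
length: length 18, outside 20–21 ✗
Tm: Tm = 64.9 + 41·(10 − 16.4)/18 = 50.3°C ✓

Fails: length.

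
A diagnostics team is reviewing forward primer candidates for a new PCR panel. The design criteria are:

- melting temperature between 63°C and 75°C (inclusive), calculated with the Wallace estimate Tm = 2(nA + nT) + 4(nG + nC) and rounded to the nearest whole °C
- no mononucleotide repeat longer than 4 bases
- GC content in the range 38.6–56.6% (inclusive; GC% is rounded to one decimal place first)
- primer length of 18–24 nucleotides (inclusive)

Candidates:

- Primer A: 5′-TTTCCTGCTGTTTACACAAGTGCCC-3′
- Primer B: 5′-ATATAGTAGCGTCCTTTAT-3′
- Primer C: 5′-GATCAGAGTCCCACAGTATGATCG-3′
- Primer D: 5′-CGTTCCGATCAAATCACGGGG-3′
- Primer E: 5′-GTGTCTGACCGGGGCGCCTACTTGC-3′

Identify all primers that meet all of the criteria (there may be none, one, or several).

Primer C only.

Primer A (25 nt, A=4 T=9 G=4 C=8): Tm = 2·13 + 4·12 = 74°C ✓; longest run = 3 ✓; GC 12/25 = 48.0% ✓; length 25, outside 18–24 ✗ — fails.
Primer B (19 nt, A=5 T=8 G=3 C=3): Tm = 2·13 + 4·6 = 50°C, outside 63–75°C ✗; longest run = 3 ✓; GC 6/19 = 31.6%, outside 38.6–56.6% ✗; length 19 ✓ — fails.
Primer C (24 nt, A=7 T=5 G=6 C=6): Tm = 2·12 + 4·12 = 72°C ✓; longest run = 3 ✓; GC 12/24 = 50.0% ✓; length 24 ✓ — passes.
Primer D (21 nt, A=5 T=4 G=6 C=6): Tm = 2·9 + 4·12 = 66°C ✓; longest run = 4 ✓; GC 12/21 = 57.1%, outside 38.6–56.6% ✗; length 21 ✓ — fails.
Primer E (25 nt, A=2 T=6 G=9 C=8): Tm = 2·8 + 4·17 = 84°C, outside 63–75°C ✗; longest run = 4 ✓; GC 17/25 = 68.0%, outside 38.6–56.6% ✗; length 25, outside 18–24 ✗ — fails.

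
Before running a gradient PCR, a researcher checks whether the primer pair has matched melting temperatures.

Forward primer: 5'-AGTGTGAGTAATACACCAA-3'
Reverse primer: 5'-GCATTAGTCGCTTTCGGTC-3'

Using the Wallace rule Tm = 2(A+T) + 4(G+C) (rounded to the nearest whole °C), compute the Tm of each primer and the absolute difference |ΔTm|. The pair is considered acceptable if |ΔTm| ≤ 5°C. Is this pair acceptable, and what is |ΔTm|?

|ΔTm| = 6°C; the pair is not acceptable.

Forward: A=8 T=4 G=4 C=3 → Tm = 2·12 + 4·7 = 52°C.
Reverse: A=2 T=7 G=5 C=5 → Tm = 2·9 + 4·10 = 58°C.
|ΔTm| = |52 − 58| = 6°C, > 5°C.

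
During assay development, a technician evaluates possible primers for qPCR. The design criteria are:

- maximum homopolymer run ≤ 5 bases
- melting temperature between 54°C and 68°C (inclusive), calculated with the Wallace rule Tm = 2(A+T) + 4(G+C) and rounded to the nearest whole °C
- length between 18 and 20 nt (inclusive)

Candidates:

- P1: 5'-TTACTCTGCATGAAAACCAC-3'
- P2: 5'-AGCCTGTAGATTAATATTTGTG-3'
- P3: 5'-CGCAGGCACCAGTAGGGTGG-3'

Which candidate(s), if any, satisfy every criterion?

P1 (20 nt, A=7 T=5 G=2 C=6): longest run = 4 ✓; Tm = 2·12 + 4·8 = 56°C ✓; length 20 ✓ — passes.
P2 (22 nt, A=6 T=9 G=5 C=2): longest run = 3 ✓; Tm = 2·15 + 4·7 = 58°C ✓; length 22, outside 18–20 ✗ — fails.
P3 (20 nt, A=4 T=2 G=9 C=5): longest run = 3 ✓; Tm = 2·6 + 4·14 = 68°C ✓; length 20 ✓ — passes.

P1 and P3.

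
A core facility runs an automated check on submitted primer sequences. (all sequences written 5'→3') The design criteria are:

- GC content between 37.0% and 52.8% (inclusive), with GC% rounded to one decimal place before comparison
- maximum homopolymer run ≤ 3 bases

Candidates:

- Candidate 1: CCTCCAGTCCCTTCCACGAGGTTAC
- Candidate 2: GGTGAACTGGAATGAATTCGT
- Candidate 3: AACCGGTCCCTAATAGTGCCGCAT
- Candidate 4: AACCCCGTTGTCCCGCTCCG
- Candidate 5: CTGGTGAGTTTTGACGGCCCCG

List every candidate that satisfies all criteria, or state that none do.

Candidate 2 only.

Candidate 1 (25 nt, A=4 T=6 G=4 C=11): GC 15/25 = 60.0%, outside 37.0–52.8% ✗; longest run = 3 ✓ — fails.
Candidate 2 (21 nt, A=6 T=6 G=7 C=2): GC 9/21 = 42.9% ✓; longest run = 2 ✓ — passes.
Candidate 3 (24 nt, A=6 T=5 G=5 C=8): GC 13/24 = 54.2%, outside 37.0–52.8% ✗; longest run = 3 ✓ — fails.
Candidate 4 (20 nt, A=2 T=4 G=4 C=10): GC 14/20 = 70.0%, outside 37.0–52.8% ✗; longest run = 4, exceeds 3 ✗ — fails.
Candidate 5 (22 nt, A=2 T=6 G=8 C=6): GC 14/22 = 63.6%, outside 37.0–52.8% ✗; longest run = 4, exceeds 3 ✗ — fails.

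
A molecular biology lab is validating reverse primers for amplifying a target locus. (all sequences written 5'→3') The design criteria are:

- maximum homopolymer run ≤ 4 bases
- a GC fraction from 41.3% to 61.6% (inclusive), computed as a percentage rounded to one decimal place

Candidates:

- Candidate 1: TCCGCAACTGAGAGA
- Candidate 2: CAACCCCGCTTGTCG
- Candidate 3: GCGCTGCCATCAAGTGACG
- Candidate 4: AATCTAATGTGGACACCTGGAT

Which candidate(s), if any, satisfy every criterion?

Candidate 1 (15 nt, A=5 T=2 G=4 C=4): longest run = 2 ✓; GC 8/15 = 53.3% ✓ — passes.
Candidate 2 (15 nt, A=2 T=3 G=3 C=7): longest run = 4 ✓; GC 10/15 = 66.7%, outside 41.3–61.6% ✗ — fails.
Candidate 3 (19 nt, A=4 T=3 G=6 C=6): longest run = 2 ✓; GC 12/19 = 63.2%, outside 41.3–61.6% ✗ — fails.
Candidate 4 (22 nt, A=7 T=6 G=5 C=4): longest run = 2 ✓; GC 9/22 = 40.9%, outside 41.3–61.6% ✗ — fails.

Candidate 1 only.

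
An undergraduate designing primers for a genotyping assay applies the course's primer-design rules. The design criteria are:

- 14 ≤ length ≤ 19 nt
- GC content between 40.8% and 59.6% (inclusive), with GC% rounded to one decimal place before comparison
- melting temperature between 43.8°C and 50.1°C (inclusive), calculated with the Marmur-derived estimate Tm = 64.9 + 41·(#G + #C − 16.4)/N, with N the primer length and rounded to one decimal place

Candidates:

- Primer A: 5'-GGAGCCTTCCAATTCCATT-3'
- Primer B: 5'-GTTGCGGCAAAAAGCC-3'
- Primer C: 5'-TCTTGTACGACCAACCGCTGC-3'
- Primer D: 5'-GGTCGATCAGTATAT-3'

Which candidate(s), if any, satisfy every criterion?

Primer A and Primer B.

Primer A (19 nt, A=4 T=6 G=3 C=6): length 19 ✓; GC 9/19 = 47.4% ✓; Tm = 64.9 + 41·(9 − 16.4)/19 = 48.9°C ✓ — passes.
Primer B (16 nt, A=5 T=2 G=5 C=4): length 16 ✓; GC 9/16 = 56.3% ✓; Tm = 64.9 + 41·(9 − 16.4)/16 = 45.9°C ✓ — passes.
Primer C (21 nt, A=4 T=5 G=4 C=8): length 21, outside 14–19 ✗; GC 12/21 = 57.1% ✓; Tm = 64.9 + 41·(12 − 16.4)/21 = 56.3°C, outside 43.8–50.1°C ✗ — fails.
Primer D (15 nt, A=4 T=5 G=4 C=2): length 15 ✓; GC 6/15 = 40.0%, outside 40.8–59.6% ✗; Tm = 64.9 + 41·(6 − 16.4)/15 = 36.5°C, outside 43.8–50.1°C ✗ — fails.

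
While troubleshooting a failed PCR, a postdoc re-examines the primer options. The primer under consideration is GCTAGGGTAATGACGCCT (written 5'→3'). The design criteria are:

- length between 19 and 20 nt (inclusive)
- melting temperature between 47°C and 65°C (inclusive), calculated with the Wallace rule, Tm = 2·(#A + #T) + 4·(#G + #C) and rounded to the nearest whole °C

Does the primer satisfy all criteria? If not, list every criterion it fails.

Base counts: A=4, T=4, G=6, C=4 (length 18).
length: length 18, outside 19–20 ✗
Tm: Tm = 2·8 + 4·10 = 56°C ✓

Fails: length.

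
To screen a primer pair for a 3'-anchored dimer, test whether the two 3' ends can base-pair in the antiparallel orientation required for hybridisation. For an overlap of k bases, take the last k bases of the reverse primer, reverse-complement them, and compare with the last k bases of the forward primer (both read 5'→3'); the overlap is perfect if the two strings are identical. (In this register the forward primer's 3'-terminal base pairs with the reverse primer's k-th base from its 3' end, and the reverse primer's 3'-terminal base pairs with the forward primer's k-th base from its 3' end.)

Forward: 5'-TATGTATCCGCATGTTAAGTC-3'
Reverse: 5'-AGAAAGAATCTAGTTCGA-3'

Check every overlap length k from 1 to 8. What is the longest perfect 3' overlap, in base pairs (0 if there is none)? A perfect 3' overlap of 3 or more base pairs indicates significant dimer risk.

Longest perfect overlap: 2 complementary base pairs; below the dimer-risk threshold (threshold 3).

Last 8 bases (5'→3') — forward …GTTAAGTC, reverse …TAGTTCGA.
Reverse complement of the reverse primer's last 8 bases: TCGAACTA; its first k bases are the reverse complement of the reverse primer's last k bases, so a perfect k-base overlap needs the forward primer's last k bases to equal them.
Comparing (forward last k vs required): k=1: C vs T ✗; k=2: TC vs TC ✓; k=3: GTC vs TCG ✗; k=4: AGTC vs TCGA ✗; k=5: AAGTC vs TCGAA ✗; k=6: TAAGTC vs TCGAAC ✗; k=7: TTAAGTC vs TCGAACT ✗; k=8: GTTAAGTC vs TCGAACTA ✗.
Only k = 2 is perfect, so the longest perfect 3' overlap is 2.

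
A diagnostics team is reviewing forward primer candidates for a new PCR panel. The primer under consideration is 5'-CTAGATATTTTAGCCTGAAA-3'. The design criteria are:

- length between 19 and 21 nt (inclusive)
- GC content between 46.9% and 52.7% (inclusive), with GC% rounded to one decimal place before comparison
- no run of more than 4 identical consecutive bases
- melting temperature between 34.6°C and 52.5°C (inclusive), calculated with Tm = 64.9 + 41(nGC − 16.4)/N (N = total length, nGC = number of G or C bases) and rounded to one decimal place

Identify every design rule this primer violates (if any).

Base counts: A=7, T=7, G=3, C=3 (length 20).
length: length 20 ✓
GC content: GC 6/20 = 30.0%, outside 46.9–52.7% ✗
homopolymer run: longest run = 4 ✓
Tm: Tm = 64.9 + 41·(6 − 16.4)/20 = 43.6°C ✓

Fails: GC content.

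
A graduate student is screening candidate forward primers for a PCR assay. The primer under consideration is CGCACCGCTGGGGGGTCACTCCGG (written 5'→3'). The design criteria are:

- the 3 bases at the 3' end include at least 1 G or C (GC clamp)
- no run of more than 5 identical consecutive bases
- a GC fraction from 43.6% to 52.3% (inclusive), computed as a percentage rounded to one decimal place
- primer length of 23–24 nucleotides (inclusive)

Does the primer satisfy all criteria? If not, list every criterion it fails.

Base counts: A=2, T=3, G=10, C=9 (length 24).
GC clamp: 3' end CGG has 3 G/C ✓
homopolymer run: longest run = 6, exceeds 5 ✗
GC content: GC 19/24 = 79.2%, outside 43.6–52.3% ✗
length: length 24 ✓

Fails: homopolymer run, GC content.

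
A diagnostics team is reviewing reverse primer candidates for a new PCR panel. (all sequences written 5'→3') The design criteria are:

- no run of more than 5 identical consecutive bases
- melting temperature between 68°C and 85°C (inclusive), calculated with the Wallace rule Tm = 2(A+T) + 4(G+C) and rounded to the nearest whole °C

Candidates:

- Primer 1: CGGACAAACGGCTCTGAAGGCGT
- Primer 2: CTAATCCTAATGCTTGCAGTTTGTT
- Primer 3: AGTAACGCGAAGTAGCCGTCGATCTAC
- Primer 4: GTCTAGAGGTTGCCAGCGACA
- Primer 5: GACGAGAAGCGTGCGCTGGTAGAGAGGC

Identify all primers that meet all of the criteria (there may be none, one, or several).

Primer 1, Primer 2 and Primer 3.

Primer 1 (23 nt, A=6 T=3 G=8 C=6): longest run = 3 ✓; Tm = 2·9 + 4·14 = 74°C ✓ — passes.
Primer 2 (25 nt, A=5 T=11 G=4 C=5): longest run = 3 ✓; Tm = 2·16 + 4·9 = 68°C ✓ — passes.
Primer 3 (27 nt, A=8 T=5 G=7 C=7): longest run = 2 ✓; Tm = 2·13 + 4·14 = 82°C ✓ — passes.
Primer 4 (21 nt, A=5 T=4 G=7 C=5): longest run = 2 ✓; Tm = 2·9 + 4·12 = 66°C, outside 68–85°C ✗ — fails.
Primer 5 (28 nt, A=7 T=3 G=13 C=5): longest run = 2 ✓; Tm = 2·10 + 4·18 = 92°C, outside 68–85°C ✗ — fails.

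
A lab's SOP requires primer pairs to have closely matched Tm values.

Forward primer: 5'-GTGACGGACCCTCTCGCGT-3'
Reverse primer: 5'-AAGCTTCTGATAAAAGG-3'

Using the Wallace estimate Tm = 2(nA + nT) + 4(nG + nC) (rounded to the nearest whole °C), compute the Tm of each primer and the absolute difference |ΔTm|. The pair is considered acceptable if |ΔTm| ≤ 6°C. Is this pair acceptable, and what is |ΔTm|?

Forward: A=2 T=4 G=6 C=7 → Tm = 2·6 + 4·13 = 64°C.
Reverse: A=7 T=4 G=4 C=2 → Tm = 2·11 + 4·6 = 46°C.
|ΔTm| = |64 − 46| = 18°C, > 6°C.

|ΔTm| = 18°C; the pair is not acceptable.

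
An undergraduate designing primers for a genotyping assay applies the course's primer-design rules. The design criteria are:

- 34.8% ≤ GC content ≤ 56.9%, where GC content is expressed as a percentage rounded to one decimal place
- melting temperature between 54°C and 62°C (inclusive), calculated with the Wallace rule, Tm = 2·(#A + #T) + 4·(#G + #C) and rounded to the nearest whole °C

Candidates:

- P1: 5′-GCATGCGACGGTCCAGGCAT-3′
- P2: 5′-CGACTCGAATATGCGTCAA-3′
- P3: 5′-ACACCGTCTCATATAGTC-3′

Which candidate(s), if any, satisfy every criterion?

P1 (20 nt, A=4 T=3 G=7 C=6): GC 13/20 = 65.0%, outside 34.8–56.9% ✗; Tm = 2·7 + 4·13 = 66°C, outside 54–62°C ✗ — fails.
P2 (19 nt, A=6 T=4 G=4 C=5): GC 9/19 = 47.4% ✓; Tm = 2·10 + 4·9 = 56°C ✓ — passes.
P3 (18 nt, A=5 T=5 G=2 C=6): GC 8/18 = 44.4% ✓; Tm = 2·10 + 4·8 = 52°C, outside 54–62°C ✗ — fails.

P2 only.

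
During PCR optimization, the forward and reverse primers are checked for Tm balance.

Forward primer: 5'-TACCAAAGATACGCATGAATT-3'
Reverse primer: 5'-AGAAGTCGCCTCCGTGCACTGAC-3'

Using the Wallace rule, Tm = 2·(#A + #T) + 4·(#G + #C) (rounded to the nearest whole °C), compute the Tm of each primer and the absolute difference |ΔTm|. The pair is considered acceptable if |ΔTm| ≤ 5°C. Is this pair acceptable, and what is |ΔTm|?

|ΔTm| = 18°C; the pair is not acceptable.

Forward: A=9 T=5 G=3 C=4 → Tm = 2·14 + 4·7 = 56°C.
Reverse: A=5 T=4 G=6 C=8 → Tm = 2·9 + 4·14 = 74°C.
|ΔTm| = |56 − 74| = 18°C, > 5°C.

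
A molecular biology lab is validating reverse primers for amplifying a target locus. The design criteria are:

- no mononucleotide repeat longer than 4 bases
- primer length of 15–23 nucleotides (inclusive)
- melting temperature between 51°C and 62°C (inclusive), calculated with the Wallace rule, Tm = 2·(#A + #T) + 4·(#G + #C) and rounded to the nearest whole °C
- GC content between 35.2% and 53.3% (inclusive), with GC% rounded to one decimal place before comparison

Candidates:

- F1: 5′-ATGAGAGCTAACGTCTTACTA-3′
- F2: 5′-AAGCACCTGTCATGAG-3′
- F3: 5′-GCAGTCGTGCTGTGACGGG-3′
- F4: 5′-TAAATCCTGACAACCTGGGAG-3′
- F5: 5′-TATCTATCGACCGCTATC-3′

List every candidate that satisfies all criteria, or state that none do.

F1 (21 nt, A=7 T=6 G=4 C=4): longest run = 2 ✓; length 21 ✓; Tm = 2·13 + 4·8 = 58°C ✓; GC 8/21 = 38.1% ✓ — passes.
F2 (16 nt, A=5 T=3 G=4 C=4): longest run = 2 ✓; length 16 ✓; Tm = 2·8 + 4·8 = 48°C, outside 51–62°C ✗; GC 8/16 = 50.0% ✓ — fails.
F3 (19 nt, A=2 T=4 G=9 C=4): longest run = 3 ✓; length 19 ✓; Tm = 2·6 + 4·13 = 64°C, outside 51–62°C ✗; GC 13/19 = 68.4%, outside 35.2–53.3% ✗ — fails.
F4 (21 nt, A=7 T=4 G=5 C=5): longest run = 3 ✓; length 21 ✓; Tm = 2·11 + 4·10 = 62°C ✓; GC 10/21 = 47.6% ✓ — passes.
F5 (18 nt, A=4 T=6 G=2 C=6): longest run = 2 ✓; length 18 ✓; Tm = 2·10 + 4·8 = 52°C ✓; GC 8/18 = 44.4% ✓ — passes.

F1, F4 and F5.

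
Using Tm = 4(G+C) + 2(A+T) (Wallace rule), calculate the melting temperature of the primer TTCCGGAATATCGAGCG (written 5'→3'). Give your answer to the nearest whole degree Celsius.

Base counts: A=4, T=4, G=5, C=4 (length 17).
Tm = 2·(4+4) + 4·(5+4) = 2·8 + 4·9 = 16 + 36 = 52°C.

52°C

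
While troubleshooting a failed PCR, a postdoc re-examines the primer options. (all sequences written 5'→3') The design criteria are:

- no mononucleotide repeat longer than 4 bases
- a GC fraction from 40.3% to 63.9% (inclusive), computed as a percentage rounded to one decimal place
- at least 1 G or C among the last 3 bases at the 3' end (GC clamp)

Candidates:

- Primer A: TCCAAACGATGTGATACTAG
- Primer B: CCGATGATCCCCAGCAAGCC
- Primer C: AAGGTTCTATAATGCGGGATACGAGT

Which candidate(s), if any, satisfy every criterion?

Primer C only.

Primer A (20 nt, A=7 T=5 G=4 C=4): longest run = 3 ✓; GC 8/20 = 40.0%, outside 40.3–63.9% ✗; 3' end TAG has 1 G/C ✓ — fails.
Primer B (20 nt, A=5 T=2 G=4 C=9): longest run = 4 ✓; GC 13/20 = 65.0%, outside 40.3–63.9% ✗; 3' end GCC has 3 G/C ✓ — fails.
Primer C (26 nt, A=8 T=7 G=8 C=3): longest run = 3 ✓; GC 11/26 = 42.3% ✓; 3' end AGT has 1 G/C ✓ — passes.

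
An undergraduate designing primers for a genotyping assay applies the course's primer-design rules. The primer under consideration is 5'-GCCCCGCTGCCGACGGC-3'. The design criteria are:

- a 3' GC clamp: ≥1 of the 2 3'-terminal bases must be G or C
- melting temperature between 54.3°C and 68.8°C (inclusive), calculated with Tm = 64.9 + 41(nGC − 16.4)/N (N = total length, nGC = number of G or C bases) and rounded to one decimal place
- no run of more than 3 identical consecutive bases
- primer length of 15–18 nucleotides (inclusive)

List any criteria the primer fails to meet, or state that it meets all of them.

Base counts: A=1, T=1, G=6, C=9 (length 17).
GC clamp: 3' end GC has 2 G/C ✓
Tm: Tm = 64.9 + 41·(15 − 16.4)/17 = 61.5°C ✓
homopolymer run: longest run = 4, exceeds 3 ✗
length: length 17 ✓

Fails: homopolymer run.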